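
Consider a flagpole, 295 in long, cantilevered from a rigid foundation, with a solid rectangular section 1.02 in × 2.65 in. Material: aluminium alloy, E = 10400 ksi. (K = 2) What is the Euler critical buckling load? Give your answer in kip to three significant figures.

Buckling occurs about the weak axis: I_min = h·b³/12 with b = 1.02 in (the shorter side).
I_min = 2.65×1.02³/12 = 0.2344 in⁴
Effective length L_e = K·L = 2 × 295 = 590.0 in
P_cr = π²EI / L_e² = π² × 10400×10³ × 0.2344 / 590.0² = 69.10 lb

P_cr ≈ 0.0691 kip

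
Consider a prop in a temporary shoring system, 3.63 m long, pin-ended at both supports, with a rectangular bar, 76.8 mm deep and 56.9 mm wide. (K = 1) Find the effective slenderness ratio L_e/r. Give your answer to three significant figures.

λ ≈ 221

For a rectangle r_min = b/√12 = 56.9/√12 = 16.43 mm
L_e = K·L = 1 × 3.63 m = 3.630 m = 3630.0 mm
λ = L_e / r_min = 3630.0 / 16.43 = 221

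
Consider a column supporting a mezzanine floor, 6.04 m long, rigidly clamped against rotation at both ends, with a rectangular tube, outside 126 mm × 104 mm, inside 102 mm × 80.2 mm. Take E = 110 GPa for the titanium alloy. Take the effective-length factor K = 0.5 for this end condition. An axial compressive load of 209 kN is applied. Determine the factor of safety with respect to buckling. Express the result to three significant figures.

n ≈ 4.23

Weak-axis I_min = (h_o·b_o³ − h_i·b_i³)/12 with b_o = 104, b_i = 80.20 mm (shorter outer/inner sides).
I_min = (126×104³ − 102.0×80.20³)/12 = 7.426×10^6 mm⁴
I = 7.426×10^6 mm⁴ = 7.426×10^-6 m⁴
Effective length L_e = K·L = 0.5 × 6.04 = 3.020 m
P_cr = π²EI / L_e² = π² × 110×10⁹ × 7.426×10^-6 / 3.020² = 8.840×10^5 N
Factor of safety n = P_cr / P = 884.00 / 209 = 4.23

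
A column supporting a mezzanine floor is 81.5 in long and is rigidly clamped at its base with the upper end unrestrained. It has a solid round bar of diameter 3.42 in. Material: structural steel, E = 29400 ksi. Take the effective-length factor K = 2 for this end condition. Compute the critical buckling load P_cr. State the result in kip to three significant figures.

P_cr ≈ 73.3 kip

I = πd⁴/64 = π×3.42⁴/64 = 6.715 in⁴
Effective length L_e = K·L = 2 × 81.5 = 163.0 in
P_cr = π²EI / L_e² = π² × 29400×10³ × 6.715 / 163.0² = 7.334×10^4 lb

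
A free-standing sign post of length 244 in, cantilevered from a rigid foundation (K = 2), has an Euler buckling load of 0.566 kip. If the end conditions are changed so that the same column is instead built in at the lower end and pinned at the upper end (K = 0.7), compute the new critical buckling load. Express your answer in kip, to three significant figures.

P_cr ≈ 4.62 kip

P_cr ∝ 1/K², so P_cr,new = P_cr,old × (K_old/K_new)² = 0.566 × (2/0.7)²
= 0.566 × 8.163 = 4.62 kip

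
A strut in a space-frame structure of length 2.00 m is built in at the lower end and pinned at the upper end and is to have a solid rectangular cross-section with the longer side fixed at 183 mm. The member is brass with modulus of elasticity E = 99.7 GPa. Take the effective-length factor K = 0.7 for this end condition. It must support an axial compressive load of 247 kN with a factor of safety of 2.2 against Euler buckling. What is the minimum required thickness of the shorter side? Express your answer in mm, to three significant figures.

Required P_cr = n·P = 2.2 × 247 = 543.4 kN
L_e = K·L = 0.7 × 2.00 = 1.400 m
Required I = P_cr·L_e²/(π²E) = 5.434×10^5 × 1.400² / (π² × 9.97×10^10) = 1.082×10^-6 m⁴
I_req = 1.082×10^6 mm⁴
Rectangle, weak axis: I_min = h·b³/12 with h = 183 mm fixed  ⇒  b = (12I/h)^(1/3) = 41.4 mm

b ≈ 41.4 mm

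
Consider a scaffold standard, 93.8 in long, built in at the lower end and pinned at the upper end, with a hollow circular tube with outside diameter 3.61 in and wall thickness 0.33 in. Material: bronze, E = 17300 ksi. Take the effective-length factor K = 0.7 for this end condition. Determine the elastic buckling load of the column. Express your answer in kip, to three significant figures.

P_cr ≈ 183 kip

Inner diameter d_i = 3.61 − 2×0.33 = 2.950 in
I = π(d_o⁴ − d_i⁴)/64 = π(3.61⁴ − 2.950⁴)/64 = 4.619 in⁴
Effective length L_e = K·L = 0.7 × 93.8 = 65.66 in
P_cr = π²EI / L_e² = π² × 17300×10³ × 4.619 / 65.66² = 1.829×10^5 lb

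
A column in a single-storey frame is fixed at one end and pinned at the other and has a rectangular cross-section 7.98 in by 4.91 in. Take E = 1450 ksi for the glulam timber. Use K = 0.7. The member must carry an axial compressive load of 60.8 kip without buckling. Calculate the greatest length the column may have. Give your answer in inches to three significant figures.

Buckling occurs about the weak axis: I_min = h·b³/12 with b = 4.91 in (the shorter side).
I_min = 7.98×4.91³/12 = 78.72 in⁴
At the buckling limit P_cr = P = 6.080×10^4 lb
From P_cr = π²EI/(K·L)²:  L = (1/K)·√(π²EI/P_cr) = (1/0.7)·√(π²×1.45×10^6×78.72/6.080×10^4)
L = 194 in

L_max ≈ 194 in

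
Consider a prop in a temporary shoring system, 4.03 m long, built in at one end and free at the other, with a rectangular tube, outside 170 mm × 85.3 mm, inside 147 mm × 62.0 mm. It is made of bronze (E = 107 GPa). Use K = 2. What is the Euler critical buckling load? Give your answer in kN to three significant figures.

Weak-axis I_min = (h_o·b_o³ − h_i·b_i³)/12 with b_o = 85.3, b_i = 62.00 mm (shorter outer/inner sides).
I_min = (170×85.3³ − 147.0×62.00³)/12 = 5.873×10^6 mm⁴
I = 5.873×10^6 mm⁴ = 5.873×10^-6 m⁴
Effective length L_e = K·L = 2 × 4.03 = 8.060 m
P_cr = π²EI / L_e² = π² × 107×10⁹ × 5.873×10^-6 / 8.060² = 9.547×10^4 N

P_cr ≈ 95.5 kN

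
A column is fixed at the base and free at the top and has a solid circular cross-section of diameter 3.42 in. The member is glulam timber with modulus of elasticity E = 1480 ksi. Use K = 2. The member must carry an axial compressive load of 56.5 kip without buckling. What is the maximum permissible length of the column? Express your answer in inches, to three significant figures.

L_max ≈ 20.8 in

I = πd⁴/64 = π×3.42⁴/64 = 6.715 in⁴
At the buckling limit P_cr = P = 5.650×10^4 lb
From P_cr = π²EI/(K·L)²:  L = (1/K)·√(π²EI/P_cr) = (1/2)·√(π²×1.48×10^6×6.715/5.650×10^4)
L = 20.8 in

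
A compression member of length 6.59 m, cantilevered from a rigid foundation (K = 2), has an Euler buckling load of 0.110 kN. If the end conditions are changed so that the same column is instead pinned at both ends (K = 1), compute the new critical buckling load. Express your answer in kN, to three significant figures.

P_cr ≈ 0.440 kN

P_cr ∝ 1/K², so P_cr,new = P_cr,old × (K_old/K_new)² = 0.110 × (2/1)²
= 0.110 × 4.000 = 0.440 kN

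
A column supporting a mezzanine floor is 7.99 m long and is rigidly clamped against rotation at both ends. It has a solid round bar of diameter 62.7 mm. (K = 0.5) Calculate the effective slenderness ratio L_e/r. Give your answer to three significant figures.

λ ≈ 255

For a solid circle r = d/4 = 62.7/4 = 15.68 mm
L_e = K·L = 0.5 × 7.99 m = 3.995 m = 3995.0 mm
λ = L_e / r_min = 3995.0 / 15.68 = 255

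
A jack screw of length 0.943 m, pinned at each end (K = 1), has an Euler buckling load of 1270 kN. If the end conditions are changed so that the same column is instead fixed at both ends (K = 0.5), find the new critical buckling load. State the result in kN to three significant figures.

P_cr ∝ 1/K², so P_cr,new = P_cr,old × (K_old/K_new)² = 1270 × (1/0.5)²
= 1270 × 4.000 = 5080 kN

P_cr ≈ 5080 kN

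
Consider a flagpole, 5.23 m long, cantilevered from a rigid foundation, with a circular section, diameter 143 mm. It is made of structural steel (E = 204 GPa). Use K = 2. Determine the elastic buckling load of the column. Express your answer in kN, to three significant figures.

P_cr ≈ 378 kN

I = πd⁴/64 = π×143⁴/64 = 2.053×10^7 mm⁴
I = 2.053×10^7 mm⁴ = 2.053×10^-5 m⁴
Effective length L_e = K·L = 2 × 5.23 = 10.46 m
P_cr = π²EI / L_e² = π² × 204×10⁹ × 2.053×10^-5 / 10.46² = 3.777×10^5 N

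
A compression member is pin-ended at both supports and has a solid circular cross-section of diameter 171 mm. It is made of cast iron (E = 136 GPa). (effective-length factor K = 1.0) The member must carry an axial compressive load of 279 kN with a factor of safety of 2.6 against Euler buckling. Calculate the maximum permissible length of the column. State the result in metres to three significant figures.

I = πd⁴/64 = π×171⁴/64 = 4.197×10^7 mm⁴
I = 4.197×10^-5 m⁴
Required critical load P_cr = n·P = 2.6 × 279 = 725.4 kN = 7.254×10^5 N
From P_cr = π²EI/(K·L)²:  L = (1/K)·√(π²EI/P_cr) = (1/1)·√(π²×1.36×10^11×4.197×10^-5/7.254×10^5)
L = 8.81 m

L_max ≈ 8.81 m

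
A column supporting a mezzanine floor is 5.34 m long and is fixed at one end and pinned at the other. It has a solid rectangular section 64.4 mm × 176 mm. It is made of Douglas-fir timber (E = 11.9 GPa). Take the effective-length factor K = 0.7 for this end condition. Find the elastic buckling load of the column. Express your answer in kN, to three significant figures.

Buckling occurs about the weak axis: I_min = h·b³/12 with b = 64.4 mm (the shorter side).
I_min = 176×64.4³/12 = 3.917×10^6 mm⁴
I = 3.917×10^6 mm⁴ = 3.917×10^-6 m⁴
Effective length L_e = K·L = 0.7 × 5.34 = 3.738 m
P_cr = π²EI / L_e² = π² × 11.9×10⁹ × 3.917×10^-6 / 3.738² = 3.293×10^4 N

P_cr ≈ 32.9 kN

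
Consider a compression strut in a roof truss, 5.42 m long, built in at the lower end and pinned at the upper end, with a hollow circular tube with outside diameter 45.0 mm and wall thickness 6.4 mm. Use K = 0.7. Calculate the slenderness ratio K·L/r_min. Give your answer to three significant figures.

Inner diameter d_i = 45.0 − 2×6.4 = 32.20 mm
I = π(d_o⁴ − d_i⁴)/64 = π(45.0⁴ − 32.20⁴)/64 = 1.485×10^5 mm⁴
A = 776.1 mm²;  r_min = √(I/A) = √(1.485×10^5/776.1) = 13.83 mm
L_e = K·L = 0.7 × 5.42 m = 3.794 m = 3794.0 mm
λ = L_e / r_min = 3794.0 / 13.83 = 274

λ ≈ 274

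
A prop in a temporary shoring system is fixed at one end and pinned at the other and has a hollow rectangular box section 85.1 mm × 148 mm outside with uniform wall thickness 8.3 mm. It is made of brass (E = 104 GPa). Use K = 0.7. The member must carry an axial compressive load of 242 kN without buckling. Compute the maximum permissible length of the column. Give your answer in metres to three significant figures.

L_max ≈ 5.94 m

Inner dimensions: h_i = 148 − 2×8.3 = 131.4 mm, b_i = 85.1 − 2×8.3 = 68.50 mm
Weak-axis I_min = (h_o·b_o³ − h_i·b_i³)/12 with b_o = 85.1, b_i = 68.50 mm (shorter outer/inner sides).
I_min = (148×85.1³ − 131.4×68.50³)/12 = 4.081×10^6 mm⁴
I = 4.081×10^-6 m⁴
At the buckling limit P_cr = P = 2.420×10^5 N
From P_cr = π²EI/(K·L)²:  L = (1/K)·√(π²EI/P_cr) = (1/0.7)·√(π²×1.04×10^11×4.081×10^-6/2.420×10^5)
L = 5.94 m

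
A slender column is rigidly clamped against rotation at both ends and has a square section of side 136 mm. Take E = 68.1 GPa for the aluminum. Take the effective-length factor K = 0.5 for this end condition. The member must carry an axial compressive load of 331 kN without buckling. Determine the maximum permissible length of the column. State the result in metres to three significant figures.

I = a⁴/12 = 136⁴/12 = 2.851×10^7 mm⁴
I = 2.851×10^-5 m⁴
At the buckling limit P_cr = P = 3.310×10^5 N
From P_cr = π²EI/(K·L)²:  L = (1/K)·√(π²EI/P_cr) = (1/0.5)·√(π²×6.81×10^10×2.851×10^-5/3.310×10^5)
L = 15.2 m

L_max ≈ 15.2 m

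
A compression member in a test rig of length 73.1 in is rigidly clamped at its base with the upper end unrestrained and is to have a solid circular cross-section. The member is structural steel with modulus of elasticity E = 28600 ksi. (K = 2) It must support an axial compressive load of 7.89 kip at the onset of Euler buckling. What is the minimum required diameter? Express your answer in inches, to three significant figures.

d ≈ 1.87 in

L_e = K·L = 2 × 73.1 = 146.2 in
Required I = P_cr·L_e²/(π²E) = 7.890×10^3 × 146.2² / (π² × 2.86×10^7) = 0.5975 in⁴
Solid circle: I = πd⁴/64  ⇒  d = (64I/π)^(1/4) = (64×0.5975/π)^(1/4) = 1.87 in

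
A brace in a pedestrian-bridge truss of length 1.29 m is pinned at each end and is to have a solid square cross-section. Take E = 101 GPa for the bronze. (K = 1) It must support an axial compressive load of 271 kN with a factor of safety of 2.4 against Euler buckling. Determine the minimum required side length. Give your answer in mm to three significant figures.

Required P_cr = n·P = 2.4 × 271 = 650.4 kN
L_e = K·L = 1 × 1.29 = 1.290 m
Required I = P_cr·L_e²/(π²E) = 6.504×10^5 × 1.290² / (π² × 1.01×10^11) = 1.086×10^-6 m⁴
I_req = 1.086×10^6 mm⁴
Solid square: I = a⁴/12  ⇒  a = (12I)^(1/4) = (12×1.086×10^6)^(1/4) = 60.1 mm

a ≈ 60.1 mm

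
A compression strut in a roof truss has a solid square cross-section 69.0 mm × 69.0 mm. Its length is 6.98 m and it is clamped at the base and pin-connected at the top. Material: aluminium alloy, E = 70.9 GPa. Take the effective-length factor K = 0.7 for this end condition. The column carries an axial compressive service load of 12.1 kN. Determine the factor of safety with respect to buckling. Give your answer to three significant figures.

I = a⁴/12 = 69.0⁴/12 = 1.889×10^6 mm⁴
I = 1.889×10^6 mm⁴ = 1.889×10^-6 m⁴
Effective length L_e = K·L = 0.7 × 6.98 = 4.886 m
P_cr = π²EI / L_e² = π² × 70.9×10⁹ × 1.889×10^-6 / 4.886² = 5.537×10^4 N
Factor of safety n = P_cr / P = 55.367 / 12.1 = 4.58

n ≈ 4.58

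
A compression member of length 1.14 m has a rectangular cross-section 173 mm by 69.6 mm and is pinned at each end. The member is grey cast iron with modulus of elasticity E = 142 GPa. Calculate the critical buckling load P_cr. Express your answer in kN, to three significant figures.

P_cr ≈ 5240 kN

Buckling occurs about the weak axis: I_min = h·b³/12 with b = 69.6 mm (the shorter side).
I_min = 173×69.6³/12 = 4.861×10^6 mm⁴
I = 4.861×10^6 mm⁴ = 4.861×10^-6 m⁴
Effective length L_e = K·L = 1 × 1.14 = 1.140 m
P_cr = π²EI / L_e² = π² × 142×10⁹ × 4.861×10^-6 / 1.140² = 5.242×10^6 N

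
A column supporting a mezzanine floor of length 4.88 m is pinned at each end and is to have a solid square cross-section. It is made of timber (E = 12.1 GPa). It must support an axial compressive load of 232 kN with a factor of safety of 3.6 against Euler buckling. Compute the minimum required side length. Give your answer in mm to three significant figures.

a ≈ 211 mm

Required P_cr = n·P = 3.6 × 232 = 835.2 kN
L_e = K·L = 1 × 4.88 = 4.880 m
Required I = P_cr·L_e²/(π²E) = 8.352×10^5 × 4.880² / (π² × 1.21×10^10) = 1.666×10^-4 m⁴
I_req = 1.666×10^8 mm⁴
Solid square: I = a⁴/12  ⇒  a = (12I)^(1/4) = (12×1.666×10^8)^(1/4) = 211 mm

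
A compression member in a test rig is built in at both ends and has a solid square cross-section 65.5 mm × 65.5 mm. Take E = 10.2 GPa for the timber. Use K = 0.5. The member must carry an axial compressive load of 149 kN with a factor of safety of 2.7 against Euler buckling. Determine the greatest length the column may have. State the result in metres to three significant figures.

I = a⁴/12 = 65.5⁴/12 = 1.534×10^6 mm⁴
I = 1.534×10^-6 m⁴
Required critical load P_cr = n·P = 2.7 × 149 = 402.3 kN = 4.023×10^5 N
From P_cr = π²EI/(K·L)²:  L = (1/K)·√(π²EI/P_cr) = (1/0.5)·√(π²×1.02×10^10×1.534×10^-6/4.023×10^5)
L = 1.24 m

L_max ≈ 1.24 m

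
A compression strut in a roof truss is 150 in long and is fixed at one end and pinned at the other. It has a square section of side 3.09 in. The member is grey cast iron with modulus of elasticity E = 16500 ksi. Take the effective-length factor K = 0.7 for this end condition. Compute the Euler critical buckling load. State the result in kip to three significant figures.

I = a⁴/12 = 3.09⁴/12 = 7.597 in⁴
Effective length L_e = K·L = 0.7 × 150 = 105.0 in
P_cr = π²EI / L_e² = π² × 16500×10³ × 7.597 / 105.0² = 1.122×10^5 lb

P_cr ≈ 112 kip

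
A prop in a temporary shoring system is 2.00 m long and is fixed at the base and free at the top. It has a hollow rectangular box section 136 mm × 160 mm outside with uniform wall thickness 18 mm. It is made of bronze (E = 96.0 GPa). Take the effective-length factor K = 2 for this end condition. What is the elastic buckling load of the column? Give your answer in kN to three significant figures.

Inner dimensions: h_i = 160 − 2×18 = 124.0 mm, b_i = 136 − 2×18 = 100.0 mm
Weak-axis I_min = (h_o·b_o³ − h_i·b_i³)/12 with b_o = 136, b_i = 100.0 mm (shorter outer/inner sides).
I_min = (160×136³ − 124.0×100.0³)/12 = 2.321×10^7 mm⁴
I = 2.321×10^7 mm⁴ = 2.321×10^-5 m⁴
Effective length L_e = K·L = 2 × 2.00 = 4.000 m
P_cr = π²EI / L_e² = π² × 96.0×10⁹ × 2.321×10^-5 / 4.000² = 1.374×10^6 N

P_cr ≈ 1370 kN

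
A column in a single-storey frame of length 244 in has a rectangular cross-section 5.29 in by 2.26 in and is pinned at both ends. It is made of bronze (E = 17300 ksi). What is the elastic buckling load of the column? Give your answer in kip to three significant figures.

Buckling occurs about the weak axis: I_min = h·b³/12 with b = 2.26 in (the shorter side).
I_min = 5.29×2.26³/12 = 5.089 in⁴
Effective length L_e = K·L = 1 × 244 = 244.0 in
P_cr = π²EI / L_e² = π² × 17300×10³ × 5.089 / 244.0² = 1.459×10^4 lb

P_cr ≈ 14.6 kip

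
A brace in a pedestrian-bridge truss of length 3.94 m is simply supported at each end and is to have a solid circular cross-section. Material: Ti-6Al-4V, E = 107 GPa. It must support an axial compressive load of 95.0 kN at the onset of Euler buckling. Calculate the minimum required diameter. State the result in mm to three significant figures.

L_e = K·L = 1 × 3.94 = 3.940 m
Required I = P_cr·L_e²/(π²E) = 9.500×10^4 × 3.940² / (π² × 1.07×10^11) = 1.396×10^-6 m⁴
I_req = 1.396×10^6 mm⁴
Solid circle: I = πd⁴/64  ⇒  d = (64I/π)^(1/4) = (64×1.396×10^6/π)^(1/4) = 73.0 mm

d ≈ 73.0 mm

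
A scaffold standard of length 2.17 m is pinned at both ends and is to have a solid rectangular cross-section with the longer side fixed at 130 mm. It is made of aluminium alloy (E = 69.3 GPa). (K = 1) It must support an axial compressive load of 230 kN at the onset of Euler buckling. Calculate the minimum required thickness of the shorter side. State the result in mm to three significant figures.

L_e = K·L = 1 × 2.17 = 2.170 m
Required I = P_cr·L_e²/(π²E) = 2.300×10^5 × 2.170² / (π² × 6.93×10^10) = 1.583×10^-6 m⁴
I_req = 1.583×10^6 mm⁴
Rectangle, weak axis: I_min = h·b³/12 with h = 130 mm fixed  ⇒  b = (12I/h)^(1/3) = 52.7 mm

b ≈ 52.7 mm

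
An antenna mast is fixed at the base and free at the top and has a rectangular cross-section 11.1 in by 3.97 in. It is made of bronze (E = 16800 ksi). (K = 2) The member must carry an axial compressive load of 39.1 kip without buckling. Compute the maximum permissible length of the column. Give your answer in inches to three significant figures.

Buckling occurs about the weak axis: I_min = h·b³/12 with b = 3.97 in (the shorter side).
I_min = 11.1×3.97³/12 = 57.88 in⁴
At the buckling limit P_cr = P = 3.910×10^4 lb
From P_cr = π²EI/(K·L)²:  L = (1/K)·√(π²EI/P_cr) = (1/2)·√(π²×1.68×10^7×57.88/3.910×10^4)
L = 248 in

L_max ≈ 248 in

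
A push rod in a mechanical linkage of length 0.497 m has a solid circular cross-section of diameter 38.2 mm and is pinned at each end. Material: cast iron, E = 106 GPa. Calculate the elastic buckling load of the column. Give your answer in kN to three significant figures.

P_cr ≈ 443 kN

I = πd⁴/64 = π×38.2⁴/64 = 1.045×10^5 mm⁴
I = 1.045×10^5 mm⁴ = 1.045×10^-7 m⁴
Effective length L_e = K·L = 1 × 0.497 = 0.4970 m
P_cr = π²EI / L_e² = π² × 106×10⁹ × 1.045×10^-7 / 0.4970² = 4.427×10^5 N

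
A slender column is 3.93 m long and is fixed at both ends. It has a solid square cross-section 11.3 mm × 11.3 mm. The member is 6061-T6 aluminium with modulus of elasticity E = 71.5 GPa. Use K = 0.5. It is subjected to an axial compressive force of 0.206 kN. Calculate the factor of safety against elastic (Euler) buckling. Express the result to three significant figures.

I = a⁴/12 = 11.3⁴/12 = 1.359×10^3 mm⁴
I = 1.359×10^3 mm⁴ = 1.359×10^-9 m⁴
Effective length L_e = K·L = 0.5 × 3.93 = 1.965 m
P_cr = π²EI / L_e² = π² × 71.5×10⁹ × 1.359×10^-9 / 1.965² = 248.3 N
Factor of safety n = P_cr / P = 0.24832 / 0.206 = 1.21

n ≈ 1.21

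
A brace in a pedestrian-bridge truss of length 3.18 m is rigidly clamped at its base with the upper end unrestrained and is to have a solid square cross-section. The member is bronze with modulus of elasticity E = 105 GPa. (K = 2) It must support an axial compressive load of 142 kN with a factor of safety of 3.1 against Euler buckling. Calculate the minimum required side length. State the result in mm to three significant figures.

Required P_cr = n·P = 3.1 × 142 = 440.2 kN
L_e = K·L = 2 × 3.18 = 6.360 m
Required I = P_cr·L_e²/(π²E) = 4.402×10^5 × 6.360² / (π² × 1.05×10^11) = 1.718×10^-5 m⁴
I_req = 1.718×10^7 mm⁴
Solid square: I = a⁴/12  ⇒  a = (12I)^(1/4) = (12×1.718×10^7)^(1/4) = 120 mm

a ≈ 120 mm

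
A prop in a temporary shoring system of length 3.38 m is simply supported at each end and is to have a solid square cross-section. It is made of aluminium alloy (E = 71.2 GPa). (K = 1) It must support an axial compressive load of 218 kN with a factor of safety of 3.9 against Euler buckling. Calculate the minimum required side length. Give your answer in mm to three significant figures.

Required P_cr = n·P = 3.9 × 218 = 850.2 kN
L_e = K·L = 1 × 3.38 = 3.380 m
Required I = P_cr·L_e²/(π²E) = 8.502×10^5 × 3.380² / (π² × 7.12×10^10) = 1.382×10^-5 m⁴
I_req = 1.382×10^7 mm⁴
Solid square: I = a⁴/12  ⇒  a = (12I)^(1/4) = (12×1.382×10^7)^(1/4) = 113 mm

a ≈ 113 mm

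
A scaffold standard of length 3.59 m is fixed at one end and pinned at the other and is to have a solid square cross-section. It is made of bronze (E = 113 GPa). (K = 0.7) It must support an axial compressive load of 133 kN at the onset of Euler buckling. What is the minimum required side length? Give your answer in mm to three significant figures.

L_e = K·L = 0.7 × 3.59 = 2.513 m
Required I = P_cr·L_e²/(π²E) = 1.330×10^5 × 2.513² / (π² × 1.13×10^11) = 7.531×10^-7 m⁴
I_req = 7.531×10^5 mm⁴
Solid square: I = a⁴/12  ⇒  a = (12I)^(1/4) = (12×7.531×10^5)^(1/4) = 54.8 mm

a ≈ 54.8 mm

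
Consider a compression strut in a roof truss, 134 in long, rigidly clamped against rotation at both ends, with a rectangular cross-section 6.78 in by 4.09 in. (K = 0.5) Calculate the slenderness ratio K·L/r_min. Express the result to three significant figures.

λ ≈ 56.7

For a rectangle r_min = b/√12 = 4.09/√12 = 1.181 in
L_e = K·L = 0.5 × 134 = 67.00 in
λ = L_e / r_min = 67.000 / 1.181 = 56.7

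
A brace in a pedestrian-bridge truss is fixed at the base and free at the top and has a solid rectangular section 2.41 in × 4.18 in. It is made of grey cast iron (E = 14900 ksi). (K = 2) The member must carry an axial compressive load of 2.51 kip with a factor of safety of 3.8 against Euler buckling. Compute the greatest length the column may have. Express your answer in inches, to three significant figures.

L_max ≈ 137 in

Buckling occurs about the weak axis: I_min = h·b³/12 with b = 2.41 in (the shorter side).
I_min = 4.18×2.41³/12 = 4.876 in⁴
Required critical load P_cr = n·P = 3.8 × 2.51 = 9.538 kip = 9.538×10^3 lb
From P_cr = π²EI/(K·L)²:  L = (1/K)·√(π²EI/P_cr) = (1/2)·√(π²×1.49×10^7×4.876/9.538×10^3)
L = 137 in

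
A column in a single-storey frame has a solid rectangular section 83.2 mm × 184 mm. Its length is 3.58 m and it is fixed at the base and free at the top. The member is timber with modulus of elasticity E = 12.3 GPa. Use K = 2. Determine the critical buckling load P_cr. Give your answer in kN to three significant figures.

P_cr ≈ 20.9 kN

Buckling occurs about the weak axis: I_min = h·b³/12 with b = 83.2 mm (the shorter side).
I_min = 184×83.2³/12 = 8.831×10^6 mm⁴
I = 8.831×10^6 mm⁴ = 8.831×10^-6 m⁴
Effective length L_e = K·L = 2 × 3.58 = 7.160 m
P_cr = π²EI / L_e² = π² × 12.3×10⁹ × 8.831×10^-6 / 7.160² = 2.091×10^4 N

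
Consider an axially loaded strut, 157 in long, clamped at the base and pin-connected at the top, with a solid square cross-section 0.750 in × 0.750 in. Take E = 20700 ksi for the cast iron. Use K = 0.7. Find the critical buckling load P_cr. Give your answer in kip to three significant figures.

P_cr ≈ 0.446 kip

I = a⁴/12 = 0.750⁴/12 = 2.637×10^-2 in⁴
Effective length L_e = K·L = 0.7 × 157 = 109.9 in
P_cr = π²EI / L_e² = π² × 20700×10³ × 2.637×10^-2 / 109.9² = 446.0 lb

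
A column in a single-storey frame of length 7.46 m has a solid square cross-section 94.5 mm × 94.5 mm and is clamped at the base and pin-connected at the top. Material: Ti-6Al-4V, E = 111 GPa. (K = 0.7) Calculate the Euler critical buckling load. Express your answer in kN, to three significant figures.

I = a⁴/12 = 94.5⁴/12 = 6.646×10^6 mm⁴
I = 6.646×10^6 mm⁴ = 6.646×10^-6 m⁴
Effective length L_e = K·L = 0.7 × 7.46 = 5.222 m
P_cr = π²EI / L_e² = π² × 111×10⁹ × 6.646×10^-6 / 5.222² = 2.670×10^5 N

P_cr ≈ 267 kN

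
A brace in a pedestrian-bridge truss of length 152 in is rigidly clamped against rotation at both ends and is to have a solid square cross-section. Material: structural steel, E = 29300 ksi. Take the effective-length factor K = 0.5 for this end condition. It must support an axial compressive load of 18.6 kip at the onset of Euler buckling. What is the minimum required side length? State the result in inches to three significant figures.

a ≈ 1.45 in

L_e = K·L = 0.5 × 152 = 76.00 in
Required I = P_cr·L_e²/(π²E) = 1.860×10^4 × 76.00² / (π² × 2.93×10^7) = 0.3715 in⁴
Solid square: I = a⁴/12  ⇒  a = (12I)^(1/4) = (12×0.3715)^(1/4) = 1.45 in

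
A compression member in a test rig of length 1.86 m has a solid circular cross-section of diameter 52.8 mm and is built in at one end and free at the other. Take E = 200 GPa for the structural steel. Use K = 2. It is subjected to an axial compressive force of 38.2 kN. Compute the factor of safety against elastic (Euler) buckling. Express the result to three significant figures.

I = πd⁴/64 = π×52.8⁴/64 = 3.815×10^5 mm⁴
I = 3.815×10^5 mm⁴ = 3.815×10^-7 m⁴
Effective length L_e = K·L = 2 × 1.86 = 3.720 m
P_cr = π²EI / L_e² = π² × 200×10⁹ × 3.815×10^-7 / 3.720² = 5.442×10^4 N
Factor of safety n = P_cr / P = 54.419 / 38.2 = 1.42

n ≈ 1.42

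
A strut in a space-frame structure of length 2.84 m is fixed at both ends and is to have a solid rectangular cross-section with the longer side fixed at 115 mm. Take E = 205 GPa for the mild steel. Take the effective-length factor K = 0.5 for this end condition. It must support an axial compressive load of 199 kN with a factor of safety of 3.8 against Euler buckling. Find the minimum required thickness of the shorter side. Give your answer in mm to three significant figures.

Required P_cr = n·P = 3.8 × 199 = 756.2 kN
L_e = K·L = 0.5 × 2.84 = 1.420 m
Required I = P_cr·L_e²/(π²E) = 7.562×10^5 × 1.420² / (π² × 2.05×10^11) = 7.536×10^-7 m⁴
I_req = 7.536×10^5 mm⁴
Rectangle, weak axis: I_min = h·b³/12 with h = 115 mm fixed  ⇒  b = (12I/h)^(1/3) = 42.8 mm

b ≈ 42.8 mm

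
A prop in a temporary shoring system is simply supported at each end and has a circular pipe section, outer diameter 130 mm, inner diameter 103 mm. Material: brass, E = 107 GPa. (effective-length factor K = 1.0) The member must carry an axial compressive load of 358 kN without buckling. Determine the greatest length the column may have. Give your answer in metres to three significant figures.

d_o = 130 mm, d_i = 103 mm
I = π(d_o⁴ − d_i⁴)/64 = π(130⁴ − 103.0⁴)/64 = 8.495×10^6 mm⁴
I = 8.495×10^-6 m⁴
At the buckling limit P_cr = P = 3.580×10^5 N
From P_cr = π²EI/(K·L)²:  L = (1/K)·√(π²EI/P_cr) = (1/1)·√(π²×1.07×10^11×8.495×10^-6/3.580×10^5)
L = 5.01 m

L_max ≈ 5.01 m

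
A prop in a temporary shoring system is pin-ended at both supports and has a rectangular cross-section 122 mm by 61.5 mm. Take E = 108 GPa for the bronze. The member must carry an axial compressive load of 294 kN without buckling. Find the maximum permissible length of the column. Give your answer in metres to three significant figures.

Buckling occurs about the weak axis: I_min = h·b³/12 with b = 61.5 mm (the shorter side).
I_min = 122×61.5³/12 = 2.365×10^6 mm⁴
I = 2.365×10^-6 m⁴
At the buckling limit P_cr = P = 2.940×10^5 N
From P_cr = π²EI/(K·L)²:  L = (1/K)·√(π²EI/P_cr) = (1/1)·√(π²×1.08×10^11×2.365×10^-6/2.940×10^5)
L = 2.93 m

L_max ≈ 2.93 m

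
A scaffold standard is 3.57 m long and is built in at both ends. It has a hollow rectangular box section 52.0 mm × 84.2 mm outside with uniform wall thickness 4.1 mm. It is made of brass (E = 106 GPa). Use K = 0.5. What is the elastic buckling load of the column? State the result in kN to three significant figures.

P_cr ≈ 149 kN

Inner dimensions: h_i = 84.2 − 2×4.1 = 76.00 mm, b_i = 52.0 − 2×4.1 = 43.80 mm
Weak-axis I_min = (h_o·b_o³ − h_i·b_i³)/12 with b_o = 52.0, b_i = 43.80 mm (shorter outer/inner sides).
I_min = (84.2×52.0³ − 76.00×43.80³)/12 = 4.544×10^5 mm⁴
I = 4.544×10^5 mm⁴ = 4.544×10^-7 m⁴
Effective length L_e = K·L = 0.5 × 3.57 = 1.785 m
P_cr = π²EI / L_e² = π² × 106×10⁹ × 4.544×10^-7 / 1.785² = 1.492×10^5 N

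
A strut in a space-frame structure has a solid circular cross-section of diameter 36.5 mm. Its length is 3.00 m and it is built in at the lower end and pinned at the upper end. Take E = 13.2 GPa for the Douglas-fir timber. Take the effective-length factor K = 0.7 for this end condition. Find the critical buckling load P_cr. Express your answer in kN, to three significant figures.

I = πd⁴/64 = π×36.5⁴/64 = 8.712×10^4 mm⁴
I = 8.712×10^4 mm⁴ = 8.712×10^-8 m⁴
Effective length L_e = K·L = 0.7 × 3.00 = 2.100 m
P_cr = π²EI / L_e² = π² × 13.2×10⁹ × 8.712×10^-8 / 2.100² = 2.574×10^3 N

P_cr ≈ 2.57 kN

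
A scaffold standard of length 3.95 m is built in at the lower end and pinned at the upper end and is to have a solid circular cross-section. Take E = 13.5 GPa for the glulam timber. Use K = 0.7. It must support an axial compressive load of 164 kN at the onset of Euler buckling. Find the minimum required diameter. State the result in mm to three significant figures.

d ≈ 118 mm

L_e = K·L = 0.7 × 3.95 = 2.765 m
Required I = P_cr·L_e²/(π²E) = 1.640×10^5 × 2.765² / (π² × 1.35×10^10) = 9.410×10^-6 m⁴
I_req = 9.410×10^6 mm⁴
Solid circle: I = πd⁴/64  ⇒  d = (64I/π)^(1/4) = (64×9.410×10^6/π)^(1/4) = 118 mm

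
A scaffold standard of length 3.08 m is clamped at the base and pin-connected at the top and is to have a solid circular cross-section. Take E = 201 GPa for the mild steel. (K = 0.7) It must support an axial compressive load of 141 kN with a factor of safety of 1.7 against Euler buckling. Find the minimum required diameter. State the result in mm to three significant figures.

Required P_cr = n·P = 1.7 × 141 = 239.7 kN
L_e = K·L = 0.7 × 3.08 = 2.156 m
Required I = P_cr·L_e²/(π²E) = 2.397×10^5 × 2.156² / (π² × 2.01×10^11) = 5.617×10^-7 m⁴
I_req = 5.617×10^5 mm⁴
Solid circle: I = πd⁴/64  ⇒  d = (64I/π)^(1/4) = (64×5.617×10^5/π)^(1/4) = 58.2 mm

d ≈ 58.2 mm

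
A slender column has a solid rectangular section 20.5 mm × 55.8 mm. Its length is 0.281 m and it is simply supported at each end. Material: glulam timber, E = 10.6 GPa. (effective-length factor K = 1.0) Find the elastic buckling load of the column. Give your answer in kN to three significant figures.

Buckling occurs about the weak axis: I_min = h·b³/12 with b = 20.5 mm (the shorter side).
I_min = 55.8×20.5³/12 = 4.006×10^4 mm⁴
I = 4.006×10^4 mm⁴ = 4.006×10^-8 m⁴
Effective length L_e = K·L = 1 × 0.281 = 0.2810 m
P_cr = π²EI / L_e² = π² × 10.6×10⁹ × 4.006×10^-8 / 0.2810² = 5.308×10^4 N

P_cr ≈ 53.1 kN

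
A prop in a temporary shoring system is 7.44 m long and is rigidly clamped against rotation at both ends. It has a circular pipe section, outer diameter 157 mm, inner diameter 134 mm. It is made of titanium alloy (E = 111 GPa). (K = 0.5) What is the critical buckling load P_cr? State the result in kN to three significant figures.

d_o = 157 mm, d_i = 134 mm
I = π(d_o⁴ − d_i⁴)/64 = π(157⁴ − 134.0⁴)/64 = 1.400×10^7 mm⁴
I = 1.400×10^7 mm⁴ = 1.400×10^-5 m⁴
Effective length L_e = K·L = 0.5 × 7.44 = 3.720 m
P_cr = π²EI / L_e² = π² × 111×10⁹ × 1.400×10^-5 / 3.720² = 1.108×10^6 N

P_cr ≈ 1110 kN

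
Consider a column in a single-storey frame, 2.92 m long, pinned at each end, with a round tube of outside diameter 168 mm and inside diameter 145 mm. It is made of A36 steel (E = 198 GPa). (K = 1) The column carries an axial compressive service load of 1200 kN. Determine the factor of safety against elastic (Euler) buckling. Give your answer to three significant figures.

n ≈ 3.32

d_o = 168 mm, d_i = 145 mm
I = π(d_o⁴ − d_i⁴)/64 = π(168⁴ − 145.0⁴)/64 = 1.740×10^7 mm⁴
I = 1.740×10^7 mm⁴ = 1.740×10^-5 m⁴
Effective length L_e = K·L = 1 × 2.92 = 2.920 m
P_cr = π²EI / L_e² = π² × 198×10⁹ × 1.740×10^-5 / 2.920² = 3.989×10^6 N
Factor of safety n = P_cr / P = 3988.8 / 1200 = 3.32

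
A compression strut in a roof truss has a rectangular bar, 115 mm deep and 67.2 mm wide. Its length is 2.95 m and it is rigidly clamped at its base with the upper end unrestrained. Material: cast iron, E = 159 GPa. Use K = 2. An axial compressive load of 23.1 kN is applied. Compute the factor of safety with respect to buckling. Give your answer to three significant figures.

n ≈ 5.68

Buckling occurs about the weak axis: I_min = h·b³/12 with b = 67.2 mm (the shorter side).
I_min = 115×67.2³/12 = 2.908×10^6 mm⁴
I = 2.908×10^6 mm⁴ = 2.908×10^-6 m⁴
Effective length L_e = K·L = 2 × 2.95 = 5.900 m
P_cr = π²EI / L_e² = π² × 159×10⁹ × 2.908×10^-6 / 5.900² = 1.311×10^5 N
Factor of safety n = P_cr / P = 131.10 / 23.1 = 5.68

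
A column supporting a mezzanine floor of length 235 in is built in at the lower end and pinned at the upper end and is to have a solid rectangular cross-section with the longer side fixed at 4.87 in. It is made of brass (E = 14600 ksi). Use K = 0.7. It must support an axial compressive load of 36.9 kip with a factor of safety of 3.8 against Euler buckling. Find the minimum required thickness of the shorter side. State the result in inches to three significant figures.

Required P_cr = n·P = 3.8 × 36.9 = 140.2 kip
L_e = K·L = 0.7 × 235 = 164.5 in
Required I = P_cr·L_e²/(π²E) = 1.402×10^5 × 164.5² / (π² × 1.46×10^7) = 26.33 in⁴
Rectangle, weak axis: I_min = h·b³/12 with h = 4.87 in fixed  ⇒  b = (12I/h)^(1/3) = 4.02 in

b ≈ 4.02 in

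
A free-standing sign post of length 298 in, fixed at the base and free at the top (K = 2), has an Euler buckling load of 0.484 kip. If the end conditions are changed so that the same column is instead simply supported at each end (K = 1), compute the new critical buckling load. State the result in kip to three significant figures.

P_cr ∝ 1/K², so P_cr,new = P_cr,old × (K_old/K_new)² = 0.484 × (2/1)²
= 0.484 × 4.000 = 1.94 kip

P_cr ≈ 1.94 kip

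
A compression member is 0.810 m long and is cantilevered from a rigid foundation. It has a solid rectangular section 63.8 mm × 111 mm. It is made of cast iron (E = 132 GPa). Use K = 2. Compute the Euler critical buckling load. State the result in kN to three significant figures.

P_cr ≈ 1190 kN

Buckling occurs about the weak axis: I_min = h·b³/12 with b = 63.8 mm (the shorter side).
I_min = 111×63.8³/12 = 2.402×10^6 mm⁴
I = 2.402×10^6 mm⁴ = 2.402×10^-6 m⁴
Effective length L_e = K·L = 2 × 0.810 = 1.620 m
P_cr = π²EI / L_e² = π² × 132×10⁹ × 2.402×10^-6 / 1.620² = 1.192×10^6 N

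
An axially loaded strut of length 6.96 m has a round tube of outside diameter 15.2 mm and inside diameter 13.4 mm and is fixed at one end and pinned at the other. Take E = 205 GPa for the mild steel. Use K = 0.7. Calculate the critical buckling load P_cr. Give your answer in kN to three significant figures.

P_cr ≈ 0.0884 kN

d_o = 15.2 mm, d_i = 13.4 mm
I = π(d_o⁴ − d_i⁴)/64 = π(15.2⁴ − 13.40⁴)/64 = 1.038×10^3 mm⁴
I = 1.038×10^3 mm⁴ = 1.038×10^-9 m⁴
Effective length L_e = K·L = 0.7 × 6.96 = 4.872 m
P_cr = π²EI / L_e² = π² × 205×10⁹ × 1.038×10^-9 / 4.872² = 88.44 N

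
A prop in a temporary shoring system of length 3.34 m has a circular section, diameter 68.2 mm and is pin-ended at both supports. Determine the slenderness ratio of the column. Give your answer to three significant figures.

λ ≈ 196

I = πd⁴/64 = π×68.2⁴/64 = 1.062×10^6 mm⁴
A = 3.653×10^3 mm²;  r_min = √(I/A) = √(1.062×10^6/3.653×10^3) = 17.05 mm
L_e = K·L = 1 × 3.34 m = 3.340 m = 3340.0 mm
λ = L_e / r_min = 3340.0 / 17.05 = 196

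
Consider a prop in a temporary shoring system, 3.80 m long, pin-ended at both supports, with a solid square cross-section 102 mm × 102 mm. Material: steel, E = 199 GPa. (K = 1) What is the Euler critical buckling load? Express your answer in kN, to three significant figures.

P_cr ≈ 1230 kN

I = a⁴/12 = 102⁴/12 = 9.020×10^6 mm⁴
I = 9.020×10^6 mm⁴ = 9.020×10^-6 m⁴
Effective length L_e = K·L = 1 × 3.80 = 3.800 m
P_cr = π²EI / L_e² = π² × 199×10⁹ × 9.020×10^-6 / 3.800² = 1.227×10^6 N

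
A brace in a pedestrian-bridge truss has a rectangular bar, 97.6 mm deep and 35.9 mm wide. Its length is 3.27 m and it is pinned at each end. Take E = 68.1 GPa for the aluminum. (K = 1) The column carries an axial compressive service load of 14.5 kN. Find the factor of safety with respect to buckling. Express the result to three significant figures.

Buckling occurs about the weak axis: I_min = h·b³/12 with b = 35.9 mm (the shorter side).
I_min = 97.6×35.9³/12 = 3.763×10^5 mm⁴
I = 3.763×10^5 mm⁴ = 3.763×10^-7 m⁴
Effective length L_e = K·L = 1 × 3.27 = 3.270 m
P_cr = π²EI / L_e² = π² × 68.1×10⁹ × 3.763×10^-7 / 3.270² = 2.365×10^4 N
Factor of safety n = P_cr / P = 23.654 / 14.5 = 1.63

n ≈ 1.63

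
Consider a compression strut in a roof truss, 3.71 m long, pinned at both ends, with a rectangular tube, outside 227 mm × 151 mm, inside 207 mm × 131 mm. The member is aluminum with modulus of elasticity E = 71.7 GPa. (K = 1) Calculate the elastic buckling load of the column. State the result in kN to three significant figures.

P_cr ≈ 1350 kN

Weak-axis I_min = (h_o·b_o³ − h_i·b_i³)/12 with b_o = 151, b_i = 131.0 mm (shorter outer/inner sides).
I_min = (227×151³ − 207.0×131.0³)/12 = 2.635×10^7 mm⁴
I = 2.635×10^7 mm⁴ = 2.635×10^-5 m⁴
Effective length L_e = K·L = 1 × 3.71 = 3.710 m
P_cr = π²EI / L_e² = π² × 71.7×10⁹ × 2.635×10^-5 / 3.710² = 1.355×10^6 N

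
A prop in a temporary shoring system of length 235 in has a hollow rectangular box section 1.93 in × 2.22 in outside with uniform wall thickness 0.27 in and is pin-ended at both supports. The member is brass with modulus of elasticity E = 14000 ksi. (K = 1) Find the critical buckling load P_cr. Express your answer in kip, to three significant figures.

P_cr ≈ 2.39 kip

Inner dimensions: h_i = 2.22 − 2×0.27 = 1.680 in, b_i = 1.93 − 2×0.27 = 1.390 in
Weak-axis I_min = (h_o·b_o³ − h_i·b_i³)/12 with b_o = 1.93, b_i = 1.390 in (shorter outer/inner sides).
I_min = (2.22×1.93³ − 1.680×1.390³)/12 = 0.9540 in⁴
Effective length L_e = K·L = 1 × 235 = 235.0 in
P_cr = π²EI / L_e² = π² × 14000×10³ × 0.9540 / 235.0² = 2.387×10^3 lb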